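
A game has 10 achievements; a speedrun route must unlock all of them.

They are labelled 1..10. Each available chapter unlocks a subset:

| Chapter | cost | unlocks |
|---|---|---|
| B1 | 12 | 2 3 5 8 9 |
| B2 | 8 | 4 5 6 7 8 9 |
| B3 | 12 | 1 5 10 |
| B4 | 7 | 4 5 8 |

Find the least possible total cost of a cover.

B1, B2, B3 together cover every achievement (B1 ∪ B2 ∪ B3 = {1, 2, 3, 4, 5, 6, 7, 8, 9, 10}); total cost 12 + 8 + 12 = 32.
No covering selection has total cost below 32.

32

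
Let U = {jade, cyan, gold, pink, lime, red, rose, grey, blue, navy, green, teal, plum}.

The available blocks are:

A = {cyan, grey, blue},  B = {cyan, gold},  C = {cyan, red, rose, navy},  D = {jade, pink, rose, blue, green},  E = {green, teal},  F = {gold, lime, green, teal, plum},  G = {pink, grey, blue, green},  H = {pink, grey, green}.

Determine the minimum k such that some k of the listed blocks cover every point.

C and D and F and H together: C ∪ D ∪ F ∪ H = {jade, cyan, gold, pink, lime, red, rose, grey, blue, navy, green, teal, plum} — every point is covered.
No 3 of the 8 blocks cover everything (all 56 combinations miss at least one point), so 4 is optimal.

4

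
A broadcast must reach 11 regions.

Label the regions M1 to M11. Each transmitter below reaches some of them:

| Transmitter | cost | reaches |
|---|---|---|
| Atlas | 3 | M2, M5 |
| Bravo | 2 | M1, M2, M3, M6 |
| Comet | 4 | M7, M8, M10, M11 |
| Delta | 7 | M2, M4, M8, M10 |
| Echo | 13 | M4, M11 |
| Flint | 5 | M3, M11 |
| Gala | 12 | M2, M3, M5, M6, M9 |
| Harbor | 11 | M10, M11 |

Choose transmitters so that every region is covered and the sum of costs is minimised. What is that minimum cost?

Bravo, Comet, Delta, Gala together cover every region (Bravo ∪ Comet ∪ Delta ∪ Gala = {M1, M2, M3, M4, M5, M6, M7, M8, M9, M10, M11}); total cost 2 + 4 + 7 + 12 = 25.
The greedy pick Bravo, Comet, Atlas, Delta, Gala costs 28; no covering selection beats 25.

25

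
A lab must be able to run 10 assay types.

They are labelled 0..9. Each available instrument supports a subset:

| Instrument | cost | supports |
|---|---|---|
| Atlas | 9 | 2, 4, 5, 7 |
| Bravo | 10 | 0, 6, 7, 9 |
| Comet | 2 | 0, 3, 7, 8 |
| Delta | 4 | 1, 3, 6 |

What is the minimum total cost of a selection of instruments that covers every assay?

25

Atlas, Bravo, Comet, Delta together cover every assay (Atlas ∪ Bravo ∪ Comet ∪ Delta = {0, 1, 2, 3, 4, 5, 6, 7, 8, 9}); total cost 9 + 10 + 2 + 4 = 25.
No covering selection has total cost below 25.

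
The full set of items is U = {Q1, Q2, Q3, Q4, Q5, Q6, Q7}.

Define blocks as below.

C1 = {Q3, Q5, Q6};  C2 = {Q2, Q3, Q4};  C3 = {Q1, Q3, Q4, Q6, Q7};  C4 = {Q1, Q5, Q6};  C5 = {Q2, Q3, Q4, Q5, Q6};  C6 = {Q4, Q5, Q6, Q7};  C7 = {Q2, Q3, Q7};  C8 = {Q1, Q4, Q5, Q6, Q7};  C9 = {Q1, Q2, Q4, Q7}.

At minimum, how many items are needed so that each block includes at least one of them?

2

H = {Q2, Q6} meets every block (each contains at least one member of H), and |H| = 2.
The blocks C4, C7 are pairwise disjoint, so any hitting set needs a separate item for each — at least 2. Hence 2 is optimal.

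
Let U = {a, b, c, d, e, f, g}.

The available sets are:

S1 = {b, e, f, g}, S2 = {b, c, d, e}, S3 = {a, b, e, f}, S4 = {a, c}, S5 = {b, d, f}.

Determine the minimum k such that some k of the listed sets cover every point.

3

Take {S1, S2, S4}. Their union is {a, b, c, d, e, f, g}, which is all 7 points.
Only S1 contains g, so S1 is forced; the remaining 3 points need at least 2 more sets (each remaining set adds at most 2) — so at least 3 sets are needed, and 3 is optimal.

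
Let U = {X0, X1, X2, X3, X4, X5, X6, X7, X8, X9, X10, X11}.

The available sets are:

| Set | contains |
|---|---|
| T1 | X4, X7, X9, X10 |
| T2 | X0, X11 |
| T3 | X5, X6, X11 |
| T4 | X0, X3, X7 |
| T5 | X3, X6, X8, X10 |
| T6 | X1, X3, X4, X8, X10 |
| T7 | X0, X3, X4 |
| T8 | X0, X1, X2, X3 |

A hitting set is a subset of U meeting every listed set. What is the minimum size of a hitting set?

3

Take H = {X3, X4, X11}. Each listed set contains at least one of these, so H is a hitting set of size 3.
The sets T1, T3, T8 are pairwise disjoint, so any hitting set needs a separate element for each — at least 3. Hence 3 is optimal.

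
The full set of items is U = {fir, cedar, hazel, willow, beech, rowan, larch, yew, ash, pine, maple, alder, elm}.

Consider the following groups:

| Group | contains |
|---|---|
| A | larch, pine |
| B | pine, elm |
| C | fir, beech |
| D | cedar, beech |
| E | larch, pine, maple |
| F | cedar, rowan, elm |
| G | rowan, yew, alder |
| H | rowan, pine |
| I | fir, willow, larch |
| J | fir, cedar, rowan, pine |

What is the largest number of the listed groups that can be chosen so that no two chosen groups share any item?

4

B, D, G, I are pairwise disjoint (B={pine,elm}; D={cedar,beech}; G={rowan,yew,alder}; I={fir,willow,larch}).
Every remaining group overlaps one of these, and no 5 of the listed groups are pairwise disjoint, so 4 is the maximum.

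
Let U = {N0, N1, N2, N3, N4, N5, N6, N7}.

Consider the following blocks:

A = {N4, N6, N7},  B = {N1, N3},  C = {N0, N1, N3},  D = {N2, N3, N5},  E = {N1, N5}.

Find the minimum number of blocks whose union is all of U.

A and C and D together: A ∪ C ∪ D = {N0, N1, N2, N3, N4, N5, N6, N7} — every item is covered.
Each block has at most 3 items, and 2·3 = 6 < 8 — so at least 3 blocks are needed, and 3 is optimal.

3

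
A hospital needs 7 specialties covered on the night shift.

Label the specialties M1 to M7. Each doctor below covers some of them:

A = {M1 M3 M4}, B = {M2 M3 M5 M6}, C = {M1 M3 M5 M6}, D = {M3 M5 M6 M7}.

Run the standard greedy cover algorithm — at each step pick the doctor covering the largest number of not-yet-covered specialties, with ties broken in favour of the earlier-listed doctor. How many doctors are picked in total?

Greedy: pick B (covers 4 new) → pick A (covers 2 new) → pick D (covers 1 new). Total picks: 3.

3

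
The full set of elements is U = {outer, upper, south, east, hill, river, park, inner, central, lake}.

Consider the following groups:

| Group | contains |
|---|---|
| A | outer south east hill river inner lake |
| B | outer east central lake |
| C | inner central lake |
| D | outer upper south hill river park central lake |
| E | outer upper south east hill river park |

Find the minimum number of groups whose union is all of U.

2

C and E cover everything between them: the union {outer, upper, south, east, hill, river, park, inner, central, lake} is all of U.
No single group has all 10 elements (the largest, D, has 8), so 2 is optimal.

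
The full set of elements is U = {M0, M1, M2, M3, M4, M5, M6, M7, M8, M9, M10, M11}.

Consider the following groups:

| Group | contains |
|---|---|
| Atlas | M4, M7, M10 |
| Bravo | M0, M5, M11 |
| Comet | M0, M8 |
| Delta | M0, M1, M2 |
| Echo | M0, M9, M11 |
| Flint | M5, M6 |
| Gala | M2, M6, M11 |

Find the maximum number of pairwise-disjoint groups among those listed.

3

Atlas, Comet, Gala are pairwise disjoint (Atlas={M4,M7,M10}; Comet={M0,M8}; Gala={M2,M6,M11}).
Every remaining group overlaps one of these, and no 4 of the listed groups are pairwise disjoint, so 3 is the maximum.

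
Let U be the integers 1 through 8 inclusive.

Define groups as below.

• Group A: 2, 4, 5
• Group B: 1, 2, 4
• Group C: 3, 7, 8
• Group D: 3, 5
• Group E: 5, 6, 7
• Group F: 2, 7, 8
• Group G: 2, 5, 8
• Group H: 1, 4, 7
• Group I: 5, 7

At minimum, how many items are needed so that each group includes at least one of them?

3

Take T = {4, 5, 8}. Each listed group contains at least one of these, so T is a hitting set of size 3.
No choice of 2 items meets every group, so 3 is the minimum.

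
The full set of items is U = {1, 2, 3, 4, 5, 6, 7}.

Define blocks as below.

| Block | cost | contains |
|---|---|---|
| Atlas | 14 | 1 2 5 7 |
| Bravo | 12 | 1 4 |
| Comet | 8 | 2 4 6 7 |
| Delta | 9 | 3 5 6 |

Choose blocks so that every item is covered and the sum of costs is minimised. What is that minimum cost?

Bravo, Comet, Delta together cover every item (Bravo ∪ Comet ∪ Delta = {1, 2, 3, 4, 5, 6, 7}); total cost 12 + 8 + 9 = 29.
No covering selection has total cost below 29.

29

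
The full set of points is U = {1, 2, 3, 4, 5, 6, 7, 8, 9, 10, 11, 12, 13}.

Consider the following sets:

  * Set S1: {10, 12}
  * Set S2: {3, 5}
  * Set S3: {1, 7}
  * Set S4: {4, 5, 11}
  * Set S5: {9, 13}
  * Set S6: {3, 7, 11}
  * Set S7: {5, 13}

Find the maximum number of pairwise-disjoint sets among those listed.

S1, S3, S4, S5 are pairwise disjoint (S1={10,12}; S3={1,7}; S4={4,5,11}; S5={9,13}).
Every remaining set overlaps one of these, and no 5 of the listed sets are pairwise disjoint, so 4 is the maximum.

4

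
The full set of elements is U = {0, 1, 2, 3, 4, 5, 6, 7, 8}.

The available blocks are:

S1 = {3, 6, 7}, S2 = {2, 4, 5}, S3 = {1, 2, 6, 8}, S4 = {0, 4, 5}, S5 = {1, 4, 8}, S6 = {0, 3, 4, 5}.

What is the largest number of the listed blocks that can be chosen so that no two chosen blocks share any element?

2

S1, S2 are pairwise disjoint (S1={3,6,7}; S2={2,4,5}).
Every remaining block overlaps one of these, and no 3 of the listed blocks are pairwise disjoint, so 2 is the maximum.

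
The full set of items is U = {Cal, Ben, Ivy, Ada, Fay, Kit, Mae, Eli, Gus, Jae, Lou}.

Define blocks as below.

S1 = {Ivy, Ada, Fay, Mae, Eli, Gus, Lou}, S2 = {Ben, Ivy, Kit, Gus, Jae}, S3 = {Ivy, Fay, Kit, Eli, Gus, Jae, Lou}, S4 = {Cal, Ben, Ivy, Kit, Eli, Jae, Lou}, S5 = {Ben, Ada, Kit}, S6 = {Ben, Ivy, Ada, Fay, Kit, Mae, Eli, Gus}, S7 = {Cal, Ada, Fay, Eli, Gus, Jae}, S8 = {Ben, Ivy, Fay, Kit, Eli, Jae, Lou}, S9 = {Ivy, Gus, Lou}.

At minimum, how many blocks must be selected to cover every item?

2

S1 and S4 cover everything between them: the union {Cal, Ben, Ivy, Ada, Fay, Kit, Mae, Eli, Gus, Jae, Lou} is all of U.
No single block has all 11 items (the largest, S6, has 8), so 2 is optimal.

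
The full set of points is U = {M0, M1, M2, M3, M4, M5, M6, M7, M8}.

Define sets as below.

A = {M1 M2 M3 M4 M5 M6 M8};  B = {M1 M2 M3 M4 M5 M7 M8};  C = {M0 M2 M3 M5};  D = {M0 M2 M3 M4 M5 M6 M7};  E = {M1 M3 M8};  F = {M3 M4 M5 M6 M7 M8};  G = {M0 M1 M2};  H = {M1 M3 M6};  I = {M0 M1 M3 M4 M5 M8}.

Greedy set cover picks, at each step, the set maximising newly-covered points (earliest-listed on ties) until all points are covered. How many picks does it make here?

2

Greedy: pick A (covers 7 new) → pick D (covers 2 new). Total picks: 2.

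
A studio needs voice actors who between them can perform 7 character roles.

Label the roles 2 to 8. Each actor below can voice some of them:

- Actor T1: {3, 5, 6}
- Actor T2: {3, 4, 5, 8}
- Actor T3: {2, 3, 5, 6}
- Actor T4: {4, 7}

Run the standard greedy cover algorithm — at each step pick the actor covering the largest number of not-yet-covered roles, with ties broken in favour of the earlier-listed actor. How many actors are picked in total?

Greedy: pick T2 (covers 4 new) → pick T3 (covers 2 new) → pick T4 (covers 1 new). Total picks: 3.

3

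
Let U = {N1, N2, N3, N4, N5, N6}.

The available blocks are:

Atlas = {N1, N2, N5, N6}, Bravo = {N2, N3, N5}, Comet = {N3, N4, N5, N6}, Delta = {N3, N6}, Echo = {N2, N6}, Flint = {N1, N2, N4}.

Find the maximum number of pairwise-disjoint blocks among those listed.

Delta, Flint are pairwise disjoint (Delta={N3,N6}; Flint={N1,N2,N4}).
Every remaining block overlaps one of these, and no 3 of the listed blocks are pairwise disjoint, so 2 is the maximum.

2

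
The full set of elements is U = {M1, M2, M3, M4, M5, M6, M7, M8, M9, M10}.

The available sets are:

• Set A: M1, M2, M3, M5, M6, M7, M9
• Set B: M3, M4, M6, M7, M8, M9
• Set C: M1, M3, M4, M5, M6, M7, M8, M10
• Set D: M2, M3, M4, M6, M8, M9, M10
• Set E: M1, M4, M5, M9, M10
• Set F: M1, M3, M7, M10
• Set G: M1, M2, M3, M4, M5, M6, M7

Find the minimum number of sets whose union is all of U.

Take {C, D}. Their union is {M1, M2, M3, M4, M5, M6, M7, M8, M9, M10}, which is all 10 elements.
No single set has all 10 elements (the largest, C, has 8), so 2 is optimal.

2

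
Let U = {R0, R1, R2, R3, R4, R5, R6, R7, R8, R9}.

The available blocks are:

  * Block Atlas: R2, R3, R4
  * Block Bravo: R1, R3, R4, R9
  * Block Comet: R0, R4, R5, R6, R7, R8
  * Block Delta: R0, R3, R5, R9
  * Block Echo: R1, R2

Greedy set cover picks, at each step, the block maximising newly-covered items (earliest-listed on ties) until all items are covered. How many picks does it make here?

Greedy: pick Comet (covers 6 new) → pick Bravo (covers 3 new) → pick Atlas (covers 1 new). Total picks: 3.

3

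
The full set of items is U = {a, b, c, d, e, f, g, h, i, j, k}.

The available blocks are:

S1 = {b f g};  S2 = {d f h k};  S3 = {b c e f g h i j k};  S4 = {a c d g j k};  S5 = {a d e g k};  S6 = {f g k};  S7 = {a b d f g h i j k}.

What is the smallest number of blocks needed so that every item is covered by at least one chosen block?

Take {S3, S4}. Their union is {a, b, c, d, e, f, g, h, i, j, k}, which is all 11 items.
No single block has all 11 items (the largest, S3, has 9), so 2 is optimal.

2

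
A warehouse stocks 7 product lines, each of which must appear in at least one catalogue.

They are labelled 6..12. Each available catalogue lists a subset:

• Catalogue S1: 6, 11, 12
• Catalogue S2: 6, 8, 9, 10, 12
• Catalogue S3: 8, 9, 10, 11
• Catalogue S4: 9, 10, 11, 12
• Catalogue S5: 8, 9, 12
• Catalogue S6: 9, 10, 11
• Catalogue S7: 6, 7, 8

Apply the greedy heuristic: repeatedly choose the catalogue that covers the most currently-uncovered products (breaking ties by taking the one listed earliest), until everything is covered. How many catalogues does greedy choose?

Greedy: pick S2 (covers 5 new) → pick S1 (covers 1 new) → pick S7 (covers 1 new). Total picks: 3.
(The true minimum cover uses only 2 catalogues, so greedy is not optimal here.)

3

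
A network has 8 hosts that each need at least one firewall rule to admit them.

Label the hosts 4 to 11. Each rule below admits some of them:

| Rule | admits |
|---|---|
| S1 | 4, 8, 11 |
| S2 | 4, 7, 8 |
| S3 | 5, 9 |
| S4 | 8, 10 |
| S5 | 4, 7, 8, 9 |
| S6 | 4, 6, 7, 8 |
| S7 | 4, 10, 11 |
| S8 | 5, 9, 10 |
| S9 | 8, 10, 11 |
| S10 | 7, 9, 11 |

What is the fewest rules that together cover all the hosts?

S6 and S8 and S9 together: S6 ∪ S8 ∪ S9 = {4, 5, 6, 7, 8, 9, 10, 11} — every host is covered.
Only S6 contains 6, so S6 is forced; the remaining 4 hosts need at least 2 more rules (each remaining rule adds at most 3) — so at least 3 rules are needed, and 3 is optimal.

3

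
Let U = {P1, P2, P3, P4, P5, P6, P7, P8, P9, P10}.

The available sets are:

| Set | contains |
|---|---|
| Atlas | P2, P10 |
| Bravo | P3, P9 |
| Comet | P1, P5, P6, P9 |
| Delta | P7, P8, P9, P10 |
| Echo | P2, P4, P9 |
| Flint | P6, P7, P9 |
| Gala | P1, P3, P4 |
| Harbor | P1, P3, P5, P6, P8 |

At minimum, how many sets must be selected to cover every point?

Delta, Echo, and Harbor cover everything between them: the union {P1, P2, P3, P4, P5, P6, P7, P8, P9, P10} is all of U.
No 2 of the 8 sets cover everything (all 28 combinations miss at least one point), so 3 is optimal.

3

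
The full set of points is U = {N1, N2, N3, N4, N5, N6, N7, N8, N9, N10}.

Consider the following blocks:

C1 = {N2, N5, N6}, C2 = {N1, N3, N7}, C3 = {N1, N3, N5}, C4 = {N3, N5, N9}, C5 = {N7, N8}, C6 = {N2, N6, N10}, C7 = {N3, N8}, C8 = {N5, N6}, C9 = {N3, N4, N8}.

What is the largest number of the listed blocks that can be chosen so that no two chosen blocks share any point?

3

C4, C5, C6 are pairwise disjoint (C4={N3,N5,N9}; C5={N7,N8}; C6={N2,N6,N10}).
Every remaining block overlaps one of these, and no 4 of the listed blocks are pairwise disjoint, so 3 is the maximum.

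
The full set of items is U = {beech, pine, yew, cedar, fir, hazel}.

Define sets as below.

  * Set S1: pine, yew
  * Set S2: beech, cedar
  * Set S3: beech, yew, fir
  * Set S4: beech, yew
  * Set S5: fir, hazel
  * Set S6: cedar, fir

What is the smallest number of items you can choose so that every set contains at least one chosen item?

3

H = {yew, cedar, fir} meets every set (each contains at least one member of H), and |H| = 3.
The sets S1, S2, S5 are pairwise disjoint, so any hitting set needs a separate item for each — at least 3. Hence 3 is optimal.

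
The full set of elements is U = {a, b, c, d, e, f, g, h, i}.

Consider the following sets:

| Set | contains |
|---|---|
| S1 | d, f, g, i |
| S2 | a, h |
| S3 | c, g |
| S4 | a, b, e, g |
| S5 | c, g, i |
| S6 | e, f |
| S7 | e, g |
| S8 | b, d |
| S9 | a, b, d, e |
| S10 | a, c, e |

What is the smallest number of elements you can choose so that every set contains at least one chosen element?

4

The 4 elements {a, b, e, g} hit every set.
The sets S2, S3, S6, S8 are pairwise disjoint, so any hitting set needs a separate element for each — at least 4. Hence 4 is optimal.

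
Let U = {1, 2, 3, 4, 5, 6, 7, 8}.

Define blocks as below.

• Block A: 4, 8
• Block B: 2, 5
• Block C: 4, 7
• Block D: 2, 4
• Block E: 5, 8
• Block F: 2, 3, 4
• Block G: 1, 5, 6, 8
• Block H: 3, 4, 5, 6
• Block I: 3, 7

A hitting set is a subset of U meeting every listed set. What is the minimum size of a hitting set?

3

T = {3, 4, 5} meets every block (each contains at least one member of T), and |T| = 3.
The blocks D, G, I are pairwise disjoint, so any hitting set needs a separate item for each — at least 3. Hence 3 is optimal.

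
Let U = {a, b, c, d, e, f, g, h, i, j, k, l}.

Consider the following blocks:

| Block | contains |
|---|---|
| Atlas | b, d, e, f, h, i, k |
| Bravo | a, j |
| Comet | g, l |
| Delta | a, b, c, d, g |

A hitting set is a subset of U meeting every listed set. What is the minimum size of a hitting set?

3

The 3 elements {a, f, g} hit every block.
The blocks Atlas, Bravo, Comet are pairwise disjoint, so any hitting set needs a separate element for each — at least 3. Hence 3 is optimal.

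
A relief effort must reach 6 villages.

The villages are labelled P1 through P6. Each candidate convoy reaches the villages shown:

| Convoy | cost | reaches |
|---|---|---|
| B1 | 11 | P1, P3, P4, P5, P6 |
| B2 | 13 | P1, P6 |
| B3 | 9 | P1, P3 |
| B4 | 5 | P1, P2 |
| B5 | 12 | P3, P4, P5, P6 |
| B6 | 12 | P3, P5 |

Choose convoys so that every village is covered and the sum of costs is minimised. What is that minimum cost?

B1, B4 together cover every village (B1 ∪ B4 = {P1, P2, P3, P4, P5, P6}); total cost 11 + 5 = 16.
No covering selection has total cost below 16.

16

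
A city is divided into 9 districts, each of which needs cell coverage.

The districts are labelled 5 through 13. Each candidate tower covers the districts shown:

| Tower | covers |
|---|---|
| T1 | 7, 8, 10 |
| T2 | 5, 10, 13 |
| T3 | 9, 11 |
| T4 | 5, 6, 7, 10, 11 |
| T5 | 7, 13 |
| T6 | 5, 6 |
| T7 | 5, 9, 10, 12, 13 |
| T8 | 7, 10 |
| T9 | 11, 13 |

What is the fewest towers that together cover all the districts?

T1 and T4 and T7 together: T1 ∪ T4 ∪ T7 = {5, 6, 7, 8, 9, 10, 11, 12, 13} — every district is covered.
Only T1 contains 8, so T1 is forced; the remaining 6 districts need at least 2 more towers (each remaining tower adds at most 4) — so at least 3 towers are needed, and 3 is optimal.

3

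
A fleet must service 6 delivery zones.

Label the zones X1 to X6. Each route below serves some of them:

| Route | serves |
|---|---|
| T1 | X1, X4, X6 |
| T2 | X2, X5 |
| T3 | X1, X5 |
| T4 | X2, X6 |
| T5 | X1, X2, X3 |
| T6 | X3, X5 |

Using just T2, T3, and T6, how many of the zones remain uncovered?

Union of T2, T3, T6 = {X1, X2, X3, X5}.
Not covered: X4, X6 — 2 zones.

2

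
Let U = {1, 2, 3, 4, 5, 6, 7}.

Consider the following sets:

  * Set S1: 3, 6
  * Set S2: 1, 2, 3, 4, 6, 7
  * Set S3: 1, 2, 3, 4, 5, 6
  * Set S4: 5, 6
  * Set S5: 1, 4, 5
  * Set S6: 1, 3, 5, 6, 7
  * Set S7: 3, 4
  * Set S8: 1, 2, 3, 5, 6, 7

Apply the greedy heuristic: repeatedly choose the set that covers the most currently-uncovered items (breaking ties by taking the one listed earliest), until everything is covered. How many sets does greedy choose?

Greedy: pick S2 (covers 6 new) → pick S3 (covers 1 new). Total picks: 2.

2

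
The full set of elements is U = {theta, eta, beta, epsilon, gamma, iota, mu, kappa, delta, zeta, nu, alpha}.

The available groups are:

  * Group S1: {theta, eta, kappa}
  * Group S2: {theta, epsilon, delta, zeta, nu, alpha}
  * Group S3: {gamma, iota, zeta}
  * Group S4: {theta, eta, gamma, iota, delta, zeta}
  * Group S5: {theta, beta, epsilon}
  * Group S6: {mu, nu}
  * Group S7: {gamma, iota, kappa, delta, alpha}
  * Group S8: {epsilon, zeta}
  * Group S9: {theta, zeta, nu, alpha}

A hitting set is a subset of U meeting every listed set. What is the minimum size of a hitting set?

4

The 4 elements {theta, zeta, nu, alpha} hit every group.
No choice of 3 elements meets every group, so 4 is the minimum.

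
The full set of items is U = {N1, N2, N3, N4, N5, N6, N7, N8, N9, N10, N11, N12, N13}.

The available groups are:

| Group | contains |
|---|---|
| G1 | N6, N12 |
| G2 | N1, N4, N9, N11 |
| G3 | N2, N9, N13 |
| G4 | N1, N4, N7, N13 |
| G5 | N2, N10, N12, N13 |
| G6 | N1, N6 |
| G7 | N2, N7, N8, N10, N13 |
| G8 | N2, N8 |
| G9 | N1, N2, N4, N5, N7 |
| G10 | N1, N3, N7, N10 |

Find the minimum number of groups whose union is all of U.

G1 and G2 and G7 and G9 and G10 together: G1 ∪ G2 ∪ G7 ∪ G9 ∪ G10 = {N1, N2, N3, N4, N5, N6, N7, N8, N9, N10, N11, N12, N13} — every item is covered.
No 4 of the 10 groups cover everything (all 210 combinations miss at least one item), so 5 is optimal.

5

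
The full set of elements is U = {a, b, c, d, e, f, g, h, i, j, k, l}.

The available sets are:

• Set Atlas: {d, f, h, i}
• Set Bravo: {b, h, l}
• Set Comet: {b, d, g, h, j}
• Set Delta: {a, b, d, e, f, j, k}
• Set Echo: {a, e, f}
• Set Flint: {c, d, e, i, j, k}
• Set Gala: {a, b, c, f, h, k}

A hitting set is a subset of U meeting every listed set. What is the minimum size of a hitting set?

The 2 elements {e, h} hit every set.
The sets Comet, Echo are pairwise disjoint, so any hitting set needs a separate element for each — at least 2. Hence 2 is optimal.

2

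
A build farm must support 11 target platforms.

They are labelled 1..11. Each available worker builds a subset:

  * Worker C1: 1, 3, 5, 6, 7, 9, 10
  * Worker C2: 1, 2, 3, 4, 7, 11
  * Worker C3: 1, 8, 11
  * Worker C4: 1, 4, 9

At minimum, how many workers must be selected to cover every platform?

3

C1 and C2 and C3 together: C1 ∪ C2 ∪ C3 = {1, 2, 3, 4, 5, 6, 7, 8, 9, 10, 11} — every platform is covered.
Only C2 contains 2, so C2 is forced; the remaining 5 platforms need at least 2 more workers (each remaining worker adds at most 4) — so at least 3 workers are needed, and 3 is optimal.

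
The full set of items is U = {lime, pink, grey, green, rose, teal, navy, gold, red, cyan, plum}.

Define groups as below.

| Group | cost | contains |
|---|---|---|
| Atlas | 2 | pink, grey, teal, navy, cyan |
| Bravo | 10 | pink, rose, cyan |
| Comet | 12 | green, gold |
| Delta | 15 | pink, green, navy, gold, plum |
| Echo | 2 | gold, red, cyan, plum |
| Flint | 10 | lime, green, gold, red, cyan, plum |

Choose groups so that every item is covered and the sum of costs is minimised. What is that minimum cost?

22

Atlas, Bravo, Flint together cover every item (Atlas ∪ Bravo ∪ Flint = {lime, pink, grey, green, rose, teal, navy, gold, red, cyan, plum}); total cost 2 + 10 + 10 = 22.
The greedy pick Atlas, Echo, Flint, Bravo costs 24; no covering selection beats 22.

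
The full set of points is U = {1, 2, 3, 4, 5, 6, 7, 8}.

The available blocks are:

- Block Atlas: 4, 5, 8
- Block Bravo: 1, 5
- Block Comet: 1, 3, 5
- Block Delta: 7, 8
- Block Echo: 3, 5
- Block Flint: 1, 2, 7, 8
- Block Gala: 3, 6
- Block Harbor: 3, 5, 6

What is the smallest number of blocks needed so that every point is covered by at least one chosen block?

Atlas and Flint and Gala together: Atlas ∪ Flint ∪ Gala = {1, 2, 3, 4, 5, 6, 7, 8} — every point is covered.
Only Flint contains 2, so Flint is forced; the remaining 4 points need at least 2 more blocks (each remaining block adds at most 3) — so at least 3 blocks are needed, and 3 is optimal.

3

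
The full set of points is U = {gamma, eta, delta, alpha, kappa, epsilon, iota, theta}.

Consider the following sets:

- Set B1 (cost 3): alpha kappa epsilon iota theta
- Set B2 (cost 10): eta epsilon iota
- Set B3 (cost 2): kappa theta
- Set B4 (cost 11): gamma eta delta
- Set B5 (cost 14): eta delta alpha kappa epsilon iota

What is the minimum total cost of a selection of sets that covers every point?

B1, B4 together cover every point (B1 ∪ B4 = {gamma, eta, delta, alpha, kappa, epsilon, iota, theta}); total cost 3 + 11 = 14.
No covering selection has total cost below 14.

14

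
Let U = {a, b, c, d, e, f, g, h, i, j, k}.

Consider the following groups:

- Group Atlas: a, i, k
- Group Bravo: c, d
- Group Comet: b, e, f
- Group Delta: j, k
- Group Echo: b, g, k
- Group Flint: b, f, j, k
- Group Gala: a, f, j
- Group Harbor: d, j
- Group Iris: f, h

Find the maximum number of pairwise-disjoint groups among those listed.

Echo, Harbor, Iris are pairwise disjoint (Echo={b,g,k}; Harbor={d,j}; Iris={f,h}).
Every remaining group overlaps one of these, and no 4 of the listed groups are pairwise disjoint, so 3 is the maximum.

3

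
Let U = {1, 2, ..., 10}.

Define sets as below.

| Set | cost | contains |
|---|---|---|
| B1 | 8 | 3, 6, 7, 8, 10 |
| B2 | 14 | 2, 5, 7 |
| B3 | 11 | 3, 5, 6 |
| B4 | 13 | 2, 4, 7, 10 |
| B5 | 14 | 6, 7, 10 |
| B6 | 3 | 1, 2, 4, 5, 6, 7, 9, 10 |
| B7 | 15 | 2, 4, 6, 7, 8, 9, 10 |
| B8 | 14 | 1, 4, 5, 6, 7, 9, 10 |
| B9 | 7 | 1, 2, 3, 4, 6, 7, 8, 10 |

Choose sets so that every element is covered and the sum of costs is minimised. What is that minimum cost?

10

B6, B9 together cover every element (B6 ∪ B9 = {1, 2, 3, 4, 5, 6, 7, 8, 9, 10}); total cost 3 + 7 = 10.
No covering selection has total cost below 10.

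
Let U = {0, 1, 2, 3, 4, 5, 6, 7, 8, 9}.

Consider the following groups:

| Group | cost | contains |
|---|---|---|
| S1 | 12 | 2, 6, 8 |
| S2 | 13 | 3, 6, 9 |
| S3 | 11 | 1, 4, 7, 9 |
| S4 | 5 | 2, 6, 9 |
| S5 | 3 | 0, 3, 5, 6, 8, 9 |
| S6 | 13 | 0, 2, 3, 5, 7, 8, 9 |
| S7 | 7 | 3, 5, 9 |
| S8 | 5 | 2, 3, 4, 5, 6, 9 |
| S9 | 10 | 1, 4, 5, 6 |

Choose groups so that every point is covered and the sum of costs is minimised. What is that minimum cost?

19

S3, S4, S5 together cover every point (S3 ∪ S4 ∪ S5 = {0, 1, 2, 3, 4, 5, 6, 7, 8, 9}); total cost 11 + 5 + 3 = 19.
No covering selection has total cost below 19.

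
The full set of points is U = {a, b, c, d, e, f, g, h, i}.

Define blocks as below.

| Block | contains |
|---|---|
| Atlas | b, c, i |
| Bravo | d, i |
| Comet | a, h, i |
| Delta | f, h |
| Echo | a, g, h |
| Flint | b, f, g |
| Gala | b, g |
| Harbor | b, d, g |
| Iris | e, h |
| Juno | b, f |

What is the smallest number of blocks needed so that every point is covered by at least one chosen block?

5

Atlas and Bravo and Echo and Iris and Juno together: Atlas ∪ Bravo ∪ Echo ∪ Iris ∪ Juno = {a, b, c, d, e, f, g, h, i} — every point is covered.
No 4 of the 10 blocks cover everything (all 210 combinations miss at least one point), so 5 is optimal.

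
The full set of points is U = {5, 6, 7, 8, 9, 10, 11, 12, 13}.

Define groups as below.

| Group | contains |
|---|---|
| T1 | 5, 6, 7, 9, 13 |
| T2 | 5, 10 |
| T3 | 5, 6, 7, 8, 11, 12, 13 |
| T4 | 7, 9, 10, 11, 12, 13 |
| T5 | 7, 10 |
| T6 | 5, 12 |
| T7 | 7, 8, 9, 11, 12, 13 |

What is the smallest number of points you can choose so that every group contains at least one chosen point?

Take H = {5, 7}. Each listed group contains at least one of these, so H is a hitting set of size 2.
The groups T2, T7 are pairwise disjoint, so any hitting set needs a separate point for each — at least 2. Hence 2 is optimal.

2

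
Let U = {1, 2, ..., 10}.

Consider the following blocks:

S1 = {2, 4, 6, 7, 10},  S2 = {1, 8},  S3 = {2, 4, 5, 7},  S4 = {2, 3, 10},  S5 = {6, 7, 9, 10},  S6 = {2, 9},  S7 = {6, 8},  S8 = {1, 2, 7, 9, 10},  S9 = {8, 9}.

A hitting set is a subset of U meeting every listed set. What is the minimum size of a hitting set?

H = {2, 6, 8} meets every block (each contains at least one member of H), and |H| = 3.
No choice of 2 items meets every block, so 3 is the minimum.

3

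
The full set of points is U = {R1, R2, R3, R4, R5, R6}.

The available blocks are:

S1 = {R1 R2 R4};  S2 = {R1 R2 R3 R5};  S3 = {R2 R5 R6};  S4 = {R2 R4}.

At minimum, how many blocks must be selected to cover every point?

3

Take {S1, S2, S3}. Their union is {R1, R2, R3, R4, R5, R6}, which is all 6 points.
Only S2 contains R3, so S2 is forced; the remaining 2 points need at least 2 more blocks (each remaining block adds at most 1) — so at least 3 blocks are needed, and 3 is optimal.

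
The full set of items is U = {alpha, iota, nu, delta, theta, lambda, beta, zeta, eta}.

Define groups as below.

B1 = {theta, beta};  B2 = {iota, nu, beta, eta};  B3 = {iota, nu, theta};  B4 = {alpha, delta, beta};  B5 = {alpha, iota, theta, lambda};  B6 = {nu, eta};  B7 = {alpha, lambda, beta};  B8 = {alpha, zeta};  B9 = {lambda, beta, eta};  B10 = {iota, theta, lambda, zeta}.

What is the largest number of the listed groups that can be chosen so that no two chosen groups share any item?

3

B4, B6, B10 are pairwise disjoint (B4={alpha,delta,beta}; B6={nu,eta}; B10={iota,theta,lambda,zeta}).
Every remaining group overlaps one of these, and no 4 of the listed groups are pairwise disjoint, so 3 is the maximum.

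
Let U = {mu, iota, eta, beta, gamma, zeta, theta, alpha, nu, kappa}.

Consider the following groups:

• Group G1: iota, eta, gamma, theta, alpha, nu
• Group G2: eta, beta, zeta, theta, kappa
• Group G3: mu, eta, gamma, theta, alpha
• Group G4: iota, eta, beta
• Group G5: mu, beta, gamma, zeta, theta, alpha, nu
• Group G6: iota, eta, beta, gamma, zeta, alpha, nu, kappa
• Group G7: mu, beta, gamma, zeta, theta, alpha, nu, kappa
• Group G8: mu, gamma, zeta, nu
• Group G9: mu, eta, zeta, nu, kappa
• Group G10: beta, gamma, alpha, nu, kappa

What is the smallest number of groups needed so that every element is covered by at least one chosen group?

Take {G6, G7}. Their union is {mu, iota, eta, beta, gamma, zeta, theta, alpha, nu, kappa}, which is all 10 elements.
No single group has all 10 elements (the largest, G6, has 8), so 2 is optimal.

2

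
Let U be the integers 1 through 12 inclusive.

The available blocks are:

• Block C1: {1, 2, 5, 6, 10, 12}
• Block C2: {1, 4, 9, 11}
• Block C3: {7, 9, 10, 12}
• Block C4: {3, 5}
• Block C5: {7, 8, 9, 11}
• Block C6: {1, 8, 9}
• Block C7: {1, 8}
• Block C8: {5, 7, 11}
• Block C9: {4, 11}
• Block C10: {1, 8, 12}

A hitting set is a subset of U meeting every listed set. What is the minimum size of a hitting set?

4

The 4 points {4, 5, 8, 12} hit every block.
The blocks C3, C4, C7, C9 are pairwise disjoint, so any hitting set needs a separate point for each — at least 4. Hence 4 is optimal.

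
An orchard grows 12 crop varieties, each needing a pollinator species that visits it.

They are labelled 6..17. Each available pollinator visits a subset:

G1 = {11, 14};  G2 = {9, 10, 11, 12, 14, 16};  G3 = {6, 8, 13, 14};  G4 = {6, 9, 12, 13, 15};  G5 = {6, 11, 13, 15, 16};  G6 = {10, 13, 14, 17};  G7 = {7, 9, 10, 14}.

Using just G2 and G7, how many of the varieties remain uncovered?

Union of G2, G7 = {7, 9, 10, 11, 12, 14, 16}.
Not covered: 6, 8, 13, 15, 17 — 5 varieties.

5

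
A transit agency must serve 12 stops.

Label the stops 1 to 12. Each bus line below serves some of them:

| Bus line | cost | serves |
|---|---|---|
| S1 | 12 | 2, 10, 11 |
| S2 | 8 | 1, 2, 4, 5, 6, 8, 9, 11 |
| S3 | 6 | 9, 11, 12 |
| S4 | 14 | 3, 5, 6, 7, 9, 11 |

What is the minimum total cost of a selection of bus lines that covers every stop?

S1, S2, S3, S4 together cover every stop (S1 ∪ S2 ∪ S3 ∪ S4 = {1, 2, 3, 4, 5, 6, 7, 8, 9, 10, 11, 12}); total cost 12 + 8 + 6 + 14 = 40.
No covering selection has total cost below 40.

40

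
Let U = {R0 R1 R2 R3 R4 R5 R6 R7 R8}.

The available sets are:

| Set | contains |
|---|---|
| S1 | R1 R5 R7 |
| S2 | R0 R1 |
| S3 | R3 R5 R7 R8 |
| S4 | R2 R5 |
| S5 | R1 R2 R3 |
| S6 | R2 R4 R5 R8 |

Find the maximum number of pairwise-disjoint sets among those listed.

2

S2, S6 are pairwise disjoint (S2={R0,R1}; S6={R2,R4,R5,R8}).
Every remaining set overlaps one of these, and no 3 of the listed sets are pairwise disjoint, so 2 is the maximum.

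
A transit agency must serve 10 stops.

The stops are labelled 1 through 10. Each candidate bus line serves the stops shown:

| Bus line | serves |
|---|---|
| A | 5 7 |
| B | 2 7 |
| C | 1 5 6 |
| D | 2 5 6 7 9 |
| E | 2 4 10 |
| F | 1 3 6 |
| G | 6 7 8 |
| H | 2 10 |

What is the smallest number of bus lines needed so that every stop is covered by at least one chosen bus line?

4

D and E and F and G together: D ∪ E ∪ F ∪ G = {1, 2, 3, 4, 5, 6, 7, 8, 9, 10} — every stop is covered.
Only G contains 8, so G is forced; the remaining 7 stops need at least 3 more bus lines (each remaining bus line adds at most 3) — so at least 4 bus lines are needed, and 4 is optimal.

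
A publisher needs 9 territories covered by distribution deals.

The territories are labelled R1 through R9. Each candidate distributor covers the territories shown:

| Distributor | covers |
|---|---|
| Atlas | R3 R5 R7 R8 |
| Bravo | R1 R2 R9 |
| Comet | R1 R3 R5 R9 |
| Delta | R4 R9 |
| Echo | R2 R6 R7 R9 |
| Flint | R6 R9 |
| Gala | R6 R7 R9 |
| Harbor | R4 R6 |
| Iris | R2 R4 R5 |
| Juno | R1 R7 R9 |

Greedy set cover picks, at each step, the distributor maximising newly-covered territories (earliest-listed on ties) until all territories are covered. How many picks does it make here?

Greedy: pick Atlas (covers 4 new) → pick Bravo (covers 3 new) → pick Harbor (covers 2 new). Total picks: 3.

3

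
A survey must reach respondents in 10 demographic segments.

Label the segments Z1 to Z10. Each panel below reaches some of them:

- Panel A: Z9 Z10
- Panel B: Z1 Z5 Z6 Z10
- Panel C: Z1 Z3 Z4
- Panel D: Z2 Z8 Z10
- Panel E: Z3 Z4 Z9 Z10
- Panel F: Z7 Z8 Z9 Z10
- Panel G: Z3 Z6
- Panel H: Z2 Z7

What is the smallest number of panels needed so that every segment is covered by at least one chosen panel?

4

B and D and E and H together: B ∪ D ∪ E ∪ H = {Z1, Z2, Z3, Z4, Z5, Z6, Z7, Z8, Z9, Z10} — every segment is covered.
No 3 of the 8 panels cover everything (all 56 combinations miss at least one segment), so 4 is optimal.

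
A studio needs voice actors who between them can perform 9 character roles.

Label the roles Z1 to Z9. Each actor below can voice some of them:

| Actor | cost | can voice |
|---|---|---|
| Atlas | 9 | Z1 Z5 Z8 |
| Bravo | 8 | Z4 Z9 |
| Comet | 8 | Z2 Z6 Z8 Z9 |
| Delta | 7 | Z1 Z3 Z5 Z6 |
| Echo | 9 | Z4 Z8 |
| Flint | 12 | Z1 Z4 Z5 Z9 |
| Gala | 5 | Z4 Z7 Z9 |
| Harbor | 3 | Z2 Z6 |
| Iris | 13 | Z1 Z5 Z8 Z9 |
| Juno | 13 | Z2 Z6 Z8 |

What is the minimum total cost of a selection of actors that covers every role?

Comet, Delta, Gala together cover every role (Comet ∪ Delta ∪ Gala = {Z1, Z2, Z3, Z4, Z5, Z6, Z7, Z8, Z9}); total cost 8 + 7 + 5 = 20.
The greedy pick Harbor, Gala, Delta, Comet costs 23; no covering selection beats 20.

20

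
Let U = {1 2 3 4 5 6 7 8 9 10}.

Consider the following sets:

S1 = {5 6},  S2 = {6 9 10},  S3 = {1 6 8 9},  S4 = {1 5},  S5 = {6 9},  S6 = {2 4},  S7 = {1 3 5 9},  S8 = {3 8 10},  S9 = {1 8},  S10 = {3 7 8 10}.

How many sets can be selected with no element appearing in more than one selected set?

S4, S5, S6, S10 are pairwise disjoint (S4={1,5}; S5={6,9}; S6={2,4}; S10={3,7,8,10}).
Every remaining set overlaps one of these, and no 5 of the listed sets are pairwise disjoint, so 4 is the maximum.

4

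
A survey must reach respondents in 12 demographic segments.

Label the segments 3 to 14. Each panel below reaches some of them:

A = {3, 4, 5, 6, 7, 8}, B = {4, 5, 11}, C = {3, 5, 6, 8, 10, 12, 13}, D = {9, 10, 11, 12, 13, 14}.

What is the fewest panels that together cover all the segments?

2

Take {A, D}. Their union is {3, 4, 5, 6, 7, 8, 9, 10, 11, 12, 13, 14}, which is all 12 segments.
No single panel has all 12 segments (the largest, C, has 7), so 2 is optimal.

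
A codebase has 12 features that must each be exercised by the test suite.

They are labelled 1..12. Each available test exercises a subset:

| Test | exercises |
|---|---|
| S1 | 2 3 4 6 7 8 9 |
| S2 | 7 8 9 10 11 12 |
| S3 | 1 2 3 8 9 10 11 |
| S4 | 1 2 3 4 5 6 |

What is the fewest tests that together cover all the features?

Take {S2, S4}. Their union is {1, 2, 3, 4, 5, 6, 7, 8, 9, 10, 11, 12}, which is all 12 features.
No single test has all 12 features (the largest, S1, has 7), so 2 is optimal.

2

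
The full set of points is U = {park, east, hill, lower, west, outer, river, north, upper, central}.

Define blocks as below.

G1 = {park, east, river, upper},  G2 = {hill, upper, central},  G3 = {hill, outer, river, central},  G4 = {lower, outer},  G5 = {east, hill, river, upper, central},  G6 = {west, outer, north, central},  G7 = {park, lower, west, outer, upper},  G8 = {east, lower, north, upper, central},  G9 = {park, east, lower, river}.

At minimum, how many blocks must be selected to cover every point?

3

G5 and G7 and G8 together: G5 ∪ G7 ∪ G8 = {park, east, hill, lower, west, outer, river, north, upper, central} — every point is covered.
No 2 of the 9 blocks cover everything (all 36 combinations miss at least one point), so 3 is optimal.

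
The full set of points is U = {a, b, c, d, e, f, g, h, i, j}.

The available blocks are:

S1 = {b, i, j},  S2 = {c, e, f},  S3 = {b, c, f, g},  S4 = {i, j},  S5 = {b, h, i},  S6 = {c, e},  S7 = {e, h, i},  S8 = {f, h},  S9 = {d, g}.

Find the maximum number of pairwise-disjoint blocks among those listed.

S4, S6, S8, S9 are pairwise disjoint (S4={i,j}; S6={c,e}; S8={f,h}; S9={d,g}).
Every remaining block overlaps one of these, and no 5 of the listed blocks are pairwise disjoint, so 4 is the maximum.

4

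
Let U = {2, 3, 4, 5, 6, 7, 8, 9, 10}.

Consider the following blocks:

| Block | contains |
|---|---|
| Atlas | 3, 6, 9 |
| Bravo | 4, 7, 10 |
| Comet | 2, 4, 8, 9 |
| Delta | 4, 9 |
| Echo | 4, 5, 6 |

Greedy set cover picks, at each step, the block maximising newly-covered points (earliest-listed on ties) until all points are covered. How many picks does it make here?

Greedy: pick Comet (covers 4 new) → pick Atlas (covers 2 new) → pick Bravo (covers 2 new) → pick Echo (covers 1 new). Total picks: 4.

4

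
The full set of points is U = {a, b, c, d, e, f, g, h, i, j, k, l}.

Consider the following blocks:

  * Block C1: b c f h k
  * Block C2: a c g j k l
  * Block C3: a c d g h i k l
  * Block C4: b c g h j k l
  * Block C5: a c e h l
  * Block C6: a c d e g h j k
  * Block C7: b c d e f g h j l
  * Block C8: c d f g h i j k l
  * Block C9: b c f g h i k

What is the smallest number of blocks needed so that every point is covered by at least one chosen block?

2

Take {C3, C7}. Their union is {a, b, c, d, e, f, g, h, i, j, k, l}, which is all 12 points.
No single block has all 12 points (the largest, C7, has 9), so 2 is optimal.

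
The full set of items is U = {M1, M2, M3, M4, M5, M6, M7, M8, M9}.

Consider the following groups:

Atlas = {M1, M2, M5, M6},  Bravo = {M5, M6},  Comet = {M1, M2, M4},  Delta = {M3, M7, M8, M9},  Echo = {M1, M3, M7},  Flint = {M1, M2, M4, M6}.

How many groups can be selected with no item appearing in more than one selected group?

3

Bravo, Comet, Delta are pairwise disjoint (Bravo={M5,M6}; Comet={M1,M2,M4}; Delta={M3,M7,M8,M9}).
Every remaining group overlaps one of these, and no 4 of the listed groups are pairwise disjoint, so 3 is the maximum.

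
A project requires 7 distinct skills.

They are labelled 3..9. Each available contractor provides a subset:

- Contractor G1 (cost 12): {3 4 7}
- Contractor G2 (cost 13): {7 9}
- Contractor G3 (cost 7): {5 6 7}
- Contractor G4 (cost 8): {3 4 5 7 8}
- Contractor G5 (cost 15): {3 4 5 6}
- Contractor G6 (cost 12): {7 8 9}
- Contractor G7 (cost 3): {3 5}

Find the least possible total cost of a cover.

27

G5, G6 together cover every skill (G5 ∪ G6 = {3, 4, 5, 6, 7, 8, 9}); total cost 15 + 12 = 27.
The greedy pick G7, G4, G3, G6 costs 30; no covering selection beats 27.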